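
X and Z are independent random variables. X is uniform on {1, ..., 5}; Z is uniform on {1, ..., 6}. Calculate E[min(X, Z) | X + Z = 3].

1

Outcomes with X + Z = 3: (1,2), (2,1), each with probability 1/30.
E[min(X, Z) | X + Z = 3] = (1 + 1) / 2 = 1.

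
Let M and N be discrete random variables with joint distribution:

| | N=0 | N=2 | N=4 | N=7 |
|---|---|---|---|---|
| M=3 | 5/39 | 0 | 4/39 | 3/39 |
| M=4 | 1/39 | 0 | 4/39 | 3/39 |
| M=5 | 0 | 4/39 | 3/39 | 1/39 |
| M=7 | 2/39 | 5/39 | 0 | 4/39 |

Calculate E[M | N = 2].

55/9

P(N = 2) = 3/13.
Summing M·P(M=x,N=y) over the conditioning event gives 55/39.
E[M | N = 2] = (55/39) / (3/13) = 55/9.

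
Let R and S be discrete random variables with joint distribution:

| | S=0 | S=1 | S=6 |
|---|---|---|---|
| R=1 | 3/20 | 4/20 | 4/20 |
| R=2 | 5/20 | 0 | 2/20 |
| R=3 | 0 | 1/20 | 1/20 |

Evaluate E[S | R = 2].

12/7

P(R = 2) = 7/20.
Σ S·P over the event = 0·(5/20) + 6·(2/20) = 3/5.
E[S | R = 2] = (3/5) / (7/20) = 12/7.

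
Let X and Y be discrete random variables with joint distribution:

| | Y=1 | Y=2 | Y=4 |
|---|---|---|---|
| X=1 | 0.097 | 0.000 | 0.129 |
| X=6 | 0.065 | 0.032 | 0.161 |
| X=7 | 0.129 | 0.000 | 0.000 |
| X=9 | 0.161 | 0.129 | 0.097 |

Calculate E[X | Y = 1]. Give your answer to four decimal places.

P(Y = 1) = 0.452.
Σ X·P over the event = 1·(0.097) + 6·(0.065) + 7·(0.129) + 9·(0.161) = 2.839.
E[X | Y = 1] = (2.839) / (0.452) = 6.2810.

6.2810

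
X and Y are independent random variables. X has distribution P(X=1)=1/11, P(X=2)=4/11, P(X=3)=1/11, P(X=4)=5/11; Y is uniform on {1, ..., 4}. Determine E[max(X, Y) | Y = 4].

4

P(Y = 4) = 1/4.
Summing max(X,Y)·P(x,y) over outcomes with Y = 4 gives 1.
E[max(X, Y) | Y = 4] = (1) / (1/4) = 4.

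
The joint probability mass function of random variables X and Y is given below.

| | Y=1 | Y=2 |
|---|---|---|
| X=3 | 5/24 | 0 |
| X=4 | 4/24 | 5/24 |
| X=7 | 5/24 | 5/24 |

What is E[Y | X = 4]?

P(X = 4) = 3/8.
Σ Y·P over the event = 1·(4/24) + 2·(5/24) = 7/12.
E[Y | X = 4] = (7/12) / (3/8) = 14/9.

14/9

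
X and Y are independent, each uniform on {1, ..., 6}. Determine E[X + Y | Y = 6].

19/2

Outcomes with Y = 6: (1,6), (2,6), (3,6), (4,6), (5,6), (6,6), each with probability 1/36.
E[X + Y | Y = 6] = (7 + 8 + 9 + 10 + 11 + 12) / 6 = 19/2.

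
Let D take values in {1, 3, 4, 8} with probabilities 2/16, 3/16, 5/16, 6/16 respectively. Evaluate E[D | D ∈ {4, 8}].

P(D ∈ {4, 8}) = 11/16.
Σ over the event: 4·5/16 + 8·3/8 = 17/4.
E[D | D ∈ {4, 8}] = (17/4) / (11/16) = 68/11.

68/11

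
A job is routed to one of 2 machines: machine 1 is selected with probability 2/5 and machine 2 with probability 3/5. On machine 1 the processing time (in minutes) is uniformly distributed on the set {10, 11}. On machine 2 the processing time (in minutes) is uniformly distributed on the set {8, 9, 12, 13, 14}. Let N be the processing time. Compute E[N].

E[N | machine 1] = (10+11)/2 = 21/2.
E[N | machine 2] = (8+9+12+13+14)/5 = 56/5.
By the law of total expectation,
E[N] = (2/5)·(21/2) + (3/5)·(56/5) = 273/25.

273/25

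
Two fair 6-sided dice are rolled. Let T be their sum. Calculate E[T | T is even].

P(T is even) = 1/2.
Σ over the event: 2·1/36 + 4·1/12 + 6·5/36 + 8·5/36 + 10·1/12 + 12·1/36 = 7/2.
E[T | T is even] = (7/2) / (1/2) = 7.

7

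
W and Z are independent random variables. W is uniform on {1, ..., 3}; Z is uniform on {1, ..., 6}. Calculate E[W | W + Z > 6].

7/3

Outcomes with W + Z > 6: (1,6), (2,5), (2,6), (3,4), (3,5), (3,6), each with probability 1/18.
E[W | W + Z > 6] = (1 + 2 + 2 + 3 + 3 + 3) / 6 = 7/3.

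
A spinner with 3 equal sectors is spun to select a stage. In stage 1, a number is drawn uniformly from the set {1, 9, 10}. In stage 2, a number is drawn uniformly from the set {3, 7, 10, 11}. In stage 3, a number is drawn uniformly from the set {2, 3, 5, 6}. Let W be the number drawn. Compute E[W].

E[W | stage 1] = (1+9+10)/3 = 20/3.
E[W | stage 2] = (3+7+10+11)/4 = 31/4.
E[W | stage 3] = (2+3+5+6)/4 = 4.
E[W] = (1/3)·(20/3) + (1/3)·(31/4) + (1/3)·(4) = 221/36.

221/36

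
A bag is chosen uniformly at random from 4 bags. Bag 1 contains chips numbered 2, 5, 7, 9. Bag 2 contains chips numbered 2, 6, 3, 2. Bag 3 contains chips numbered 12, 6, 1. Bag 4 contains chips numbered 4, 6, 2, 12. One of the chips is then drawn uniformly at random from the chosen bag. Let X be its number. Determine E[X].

16/3

E[X | bag 1] = (2+5+7+9)/4 = 23/4.
E[X | bag 2] = (2+6+3+2)/4 = 13/4.
E[X | bag 3] = (12+6+1)/3 = 19/3.
E[X | bag 4] = (4+6+2+12)/4 = 6.
By the law of total expectation,
E[X] = (1/4)·(23/4) + (1/4)·(13/4) + (1/4)·(19/3) + (1/4)·(6) = 16/3.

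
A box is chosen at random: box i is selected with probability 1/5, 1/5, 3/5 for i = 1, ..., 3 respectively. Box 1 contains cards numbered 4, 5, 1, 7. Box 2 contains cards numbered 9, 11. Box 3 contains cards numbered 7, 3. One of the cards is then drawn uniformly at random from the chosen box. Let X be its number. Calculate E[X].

117/20

E[X | box 1] = (4+5+1+7)/4 = 17/4.
E[X | box 2] = (9+11)/2 = 10.
E[X | box 3] = (7+3)/2 = 5.
E[X] = (1/5)·(17/4) + (1/5)·(10) + (3/5)·(5) = 117/20.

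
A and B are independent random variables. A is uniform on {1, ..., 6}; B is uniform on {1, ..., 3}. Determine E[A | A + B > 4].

53/12

P(A + B > 4) = 2/3.
Summing A·P(x,y) over outcomes with A + B > 4 gives 53/18.
E[A | A + B > 4] = (53/18) / (2/3) = 53/12.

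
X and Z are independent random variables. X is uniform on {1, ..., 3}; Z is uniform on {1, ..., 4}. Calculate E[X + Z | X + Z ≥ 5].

P(X + Z ≥ 5) = 1/2.
Summing (X+Z)·P(x,y) over outcomes with X + Z ≥ 5 gives 17/6.
E[X + Z | X + Z ≥ 5] = (17/6) / (1/2) = 17/3.

17/3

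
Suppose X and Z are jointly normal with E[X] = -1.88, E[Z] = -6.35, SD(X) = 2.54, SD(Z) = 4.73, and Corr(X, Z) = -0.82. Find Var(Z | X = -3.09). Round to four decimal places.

For a bivariate normal, Var(Z | X=x) = σ_Z²(1 − ρ²).
Var(Z | X=-3.09) = (4.73)²·(1 − (-0.82)²) = 22.3729·0.3276 = 7.3294.

7.3294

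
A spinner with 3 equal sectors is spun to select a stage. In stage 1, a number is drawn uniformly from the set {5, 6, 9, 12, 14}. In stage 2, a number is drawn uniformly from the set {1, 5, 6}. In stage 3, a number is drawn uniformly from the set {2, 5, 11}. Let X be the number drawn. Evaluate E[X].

32/5

E[X | stage 1] = (5+6+9+12+14)/5 = 46/5.
E[X | stage 2] = (1+5+6)/3 = 4.
E[X | stage 3] = (2+5+11)/3 = 6.
By the law of total expectation,
E[X] = (1/3)·(46/5) + (1/3)·(4) + (1/3)·(6) = 32/5.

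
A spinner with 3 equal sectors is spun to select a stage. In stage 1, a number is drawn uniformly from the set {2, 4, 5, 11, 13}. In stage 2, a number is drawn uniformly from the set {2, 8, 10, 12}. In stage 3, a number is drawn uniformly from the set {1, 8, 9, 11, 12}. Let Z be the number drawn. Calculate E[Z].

E[Z | stage 1] = (2+4+5+11+13)/5 = 7.
E[Z | stage 2] = (2+8+10+12)/4 = 8.
E[Z | stage 3] = (1+8+9+11+12)/5 = 41/5.
E[Z] = (1/3)·(7) + (1/3)·(8) + (1/3)·(41/5) = 116/15.

116/15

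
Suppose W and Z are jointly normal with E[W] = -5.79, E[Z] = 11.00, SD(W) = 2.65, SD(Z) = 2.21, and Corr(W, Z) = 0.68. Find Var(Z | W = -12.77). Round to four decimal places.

The conditional variance in a bivariate normal is σ_Z²(1 − ρ²), independent of x.
Var(Z | W=-12.77) = (2.21)²·(1 − (0.68)²) = 4.8841·0.5376 = 2.6257.

2.6257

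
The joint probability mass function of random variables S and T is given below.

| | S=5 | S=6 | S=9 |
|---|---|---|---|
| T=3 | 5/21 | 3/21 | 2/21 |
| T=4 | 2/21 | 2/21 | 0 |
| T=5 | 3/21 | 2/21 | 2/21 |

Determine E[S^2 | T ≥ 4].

P(T ≥ 4) = 11/21.
Σ S^2·P over the event = 25·(2/21) + 25·(3/21) + 36·(2/21) + 36·(2/21) + 81·(2/21) = 431/21.
E[S^2 | T ≥ 4] = (431/21) / (11/21) = 431/11.

431/11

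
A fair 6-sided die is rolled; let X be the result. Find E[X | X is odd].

3

Given X is odd, X is equally likely to be any of {1, 3, 5}.
E[X | X is odd] = (1 + 3 + 5) / 3 = 3.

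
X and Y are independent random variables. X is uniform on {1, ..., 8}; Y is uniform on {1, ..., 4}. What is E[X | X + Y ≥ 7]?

P(X + Y ≥ 7) = 9/16.
Summing X·P(x,y) over outcomes with X + Y ≥ 7 gives 55/16.
E[X | X + Y ≥ 7] = (55/16) / (9/16) = 55/9.

55/9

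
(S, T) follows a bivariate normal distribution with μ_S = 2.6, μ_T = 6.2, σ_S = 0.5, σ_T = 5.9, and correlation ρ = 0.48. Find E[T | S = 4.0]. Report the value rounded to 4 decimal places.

14.1296

E[T | S=x] = μ_T + ρ(σ_T/σ_S)(x − μ_S) for jointly normal variables.
E[T | S=4.0] = 6.2 + (0.48)·(5.9/0.5)·(4.0 − (2.6)) = 6.2 + (5.664)·(1.4) = 14.1296.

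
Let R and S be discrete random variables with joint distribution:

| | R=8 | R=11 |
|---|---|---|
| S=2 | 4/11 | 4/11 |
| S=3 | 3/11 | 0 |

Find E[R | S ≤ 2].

19/2

P(S ≤ 2) = 8/11.
Σ R·P over the event = 8·(4/11) + 11·(4/11) = 76/11.
E[R | S ≤ 2] = (76/11) / (8/11) = 19/2.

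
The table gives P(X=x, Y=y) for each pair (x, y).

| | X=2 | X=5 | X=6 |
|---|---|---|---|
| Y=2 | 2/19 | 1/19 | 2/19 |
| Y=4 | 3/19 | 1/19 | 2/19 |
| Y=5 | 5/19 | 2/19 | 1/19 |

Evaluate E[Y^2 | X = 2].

P(X = 2) = 10/19.
Σ Y^2·P over the event = 4·(2/19) + 16·(3/19) + 25·(5/19) = 181/19.
E[Y^2 | X = 2] = (181/19) / (10/19) = 181/10.

181/10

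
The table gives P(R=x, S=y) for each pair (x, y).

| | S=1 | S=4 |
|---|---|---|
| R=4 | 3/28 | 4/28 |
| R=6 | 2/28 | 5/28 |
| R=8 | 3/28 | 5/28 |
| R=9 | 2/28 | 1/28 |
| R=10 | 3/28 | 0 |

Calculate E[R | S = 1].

P(S = 1) = 13/28.
Σ R·P over the event = 4·(3/28) + 6·(2/28) + 8·(3/28) + 9·(2/28) + 10·(3/28) = 24/7.
E[R | S = 1] = (24/7) / (13/28) = 96/13.

96/13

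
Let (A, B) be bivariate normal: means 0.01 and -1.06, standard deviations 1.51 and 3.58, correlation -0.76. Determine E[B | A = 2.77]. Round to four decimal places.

E[B | A=x] = μ_B + ρ(σ_B/σ_A)(x − μ_A) for jointly normal variables.
E[B | A=2.77] = -1.06 + (-0.76)·(3.58/1.51)·(2.77 − (0.01)) = -1.06 + (-1.80185)·(2.76) = -6.0331.

-6.0331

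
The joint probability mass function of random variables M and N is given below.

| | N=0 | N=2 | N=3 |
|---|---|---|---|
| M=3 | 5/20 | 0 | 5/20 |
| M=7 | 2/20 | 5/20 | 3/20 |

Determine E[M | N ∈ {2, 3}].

P(N ∈ {2, 3}) = 13/20.
Σ M·P over the event = 3·(5/20) + 7·(5/20) + 7·(3/20) = 71/20.
E[M | N ∈ {2, 3}] = (71/20) / (13/20) = 71/13.

71/13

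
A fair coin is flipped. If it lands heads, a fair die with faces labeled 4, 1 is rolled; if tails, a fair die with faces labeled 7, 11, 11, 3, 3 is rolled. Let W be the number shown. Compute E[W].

E[W | heads] = (4+1)/2 = 5/2.
E[W | tails] = (7+11+11+3+3)/5 = 7.
By the law of total expectation,
E[W] = (1/2)·(5/2) + (1/2)·(7) = 19/4.

19/4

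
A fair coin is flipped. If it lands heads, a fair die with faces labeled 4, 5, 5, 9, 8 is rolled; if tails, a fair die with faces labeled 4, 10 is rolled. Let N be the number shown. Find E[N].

33/5

E[N | heads] = (4+5+5+9+8)/5 = 31/5.
E[N | tails] = (4+10)/2 = 7.
E[N] = (1/2)·(31/5) + (1/2)·(7) = 33/5.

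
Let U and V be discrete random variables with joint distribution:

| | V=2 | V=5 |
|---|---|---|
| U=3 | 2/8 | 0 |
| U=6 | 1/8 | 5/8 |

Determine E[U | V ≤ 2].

P(V ≤ 2) = 3/8.
Σ U·P over the event = 3·(2/8) + 6·(1/8) = 3/2.
E[U | V ≤ 2] = (3/2) / (3/8) = 4.

4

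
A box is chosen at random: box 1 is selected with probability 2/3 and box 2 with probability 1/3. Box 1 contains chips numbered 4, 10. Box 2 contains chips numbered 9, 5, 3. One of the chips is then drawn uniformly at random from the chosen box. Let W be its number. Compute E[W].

E[W | box 1] = (4+10)/2 = 7.
E[W | box 2] = (9+5+3)/3 = 17/3.
E[W] = (2/3)·(7) + (1/3)·(17/3) = 59/9.

59/9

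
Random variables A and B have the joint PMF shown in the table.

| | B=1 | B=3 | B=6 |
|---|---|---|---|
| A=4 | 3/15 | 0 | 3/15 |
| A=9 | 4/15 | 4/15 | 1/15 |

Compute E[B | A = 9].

22/9

P(A = 9) = 3/5.
Σ B·P over the event = 1·(4/15) + 3·(4/15) + 6·(1/15) = 22/15.
E[B | A = 9] = (22/15) / (3/5) = 22/9.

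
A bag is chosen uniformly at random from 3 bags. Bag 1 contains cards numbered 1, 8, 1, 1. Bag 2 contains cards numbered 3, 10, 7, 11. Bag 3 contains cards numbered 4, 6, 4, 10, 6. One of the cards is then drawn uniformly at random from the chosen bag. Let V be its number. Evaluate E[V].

11/2

E[V | bag 1] = (1+8+1+1)/4 = 11/4.
E[V | bag 2] = (3+10+7+11)/4 = 31/4.
E[V | bag 3] = (4+6+4+10+6)/5 = 6.
By the law of total expectation,
E[V] = (1/3)·(11/4) + (1/3)·(31/4) + (1/3)·(6) = 11/2.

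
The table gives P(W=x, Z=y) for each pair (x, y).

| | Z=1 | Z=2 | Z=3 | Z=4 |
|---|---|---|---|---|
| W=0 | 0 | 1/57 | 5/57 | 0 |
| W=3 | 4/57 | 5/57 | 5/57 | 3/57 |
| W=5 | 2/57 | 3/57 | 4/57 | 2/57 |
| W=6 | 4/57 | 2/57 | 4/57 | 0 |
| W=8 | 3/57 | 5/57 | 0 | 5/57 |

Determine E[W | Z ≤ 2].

P(Z ≤ 2) = 29/57.
Summing W·P(W=x,Z=y) over the conditioning event gives 8/3.
E[W | Z ≤ 2] = (8/3) / (29/57) = 152/29.

152/29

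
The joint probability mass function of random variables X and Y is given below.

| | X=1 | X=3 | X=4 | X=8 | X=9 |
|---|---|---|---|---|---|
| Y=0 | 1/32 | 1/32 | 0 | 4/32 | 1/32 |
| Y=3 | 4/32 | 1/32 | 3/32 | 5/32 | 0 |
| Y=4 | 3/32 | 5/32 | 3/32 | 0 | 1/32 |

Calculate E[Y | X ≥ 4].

P(X ≥ 4) = 17/32.
Summing Y·P(X=x,Y=y) over the conditioning event gives 5/4.
E[Y | X ≥ 4] = (5/4) / (17/32) = 40/17.

40/17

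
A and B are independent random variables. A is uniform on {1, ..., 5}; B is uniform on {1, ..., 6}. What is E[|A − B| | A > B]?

Outcomes with A > B: (2,1), (3,1), (3,2), (4,1), (4,2), (4,3), (5,1), (5,2), (5,3), (5,4), each with probability 1/30.
E[|A − B| | A > B] = (1 + 2 + 1 + 3 + 2 + 1 + 4 + 3 + 2 + 1) / 10 = 2.

2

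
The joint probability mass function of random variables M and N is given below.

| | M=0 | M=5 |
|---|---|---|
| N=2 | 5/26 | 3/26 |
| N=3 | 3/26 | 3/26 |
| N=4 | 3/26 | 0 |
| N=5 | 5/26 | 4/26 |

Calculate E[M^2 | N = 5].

P(N = 5) = 9/26.
Σ M^2·P over the event = 0·(5/26) + 25·(4/26) = 50/13.
E[M^2 | N = 5] = (50/13) / (9/26) = 100/9.

100/9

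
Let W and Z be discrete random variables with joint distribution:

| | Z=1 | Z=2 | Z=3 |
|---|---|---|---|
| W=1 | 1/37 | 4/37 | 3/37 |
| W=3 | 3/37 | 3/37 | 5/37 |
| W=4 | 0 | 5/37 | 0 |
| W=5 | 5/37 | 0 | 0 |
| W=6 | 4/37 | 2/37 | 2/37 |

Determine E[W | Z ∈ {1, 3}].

89/23

P(Z ∈ {1, 3}) = 23/37.
Σ W·P over the event = 1·(1/37) + 1·(3/37) + 3·(3/37) + 3·(5/37) + 5·(5/37) + 6·(4/37) + 6·(2/37) = 89/37.
E[W | Z ∈ {1, 3}] = (89/37) / (23/37) = 89/23.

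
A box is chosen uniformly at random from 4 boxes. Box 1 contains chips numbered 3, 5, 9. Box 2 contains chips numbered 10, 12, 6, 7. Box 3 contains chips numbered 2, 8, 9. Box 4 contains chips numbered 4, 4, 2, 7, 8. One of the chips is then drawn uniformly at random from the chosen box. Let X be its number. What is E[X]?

E[X | box 1] = (3+5+9)/3 = 17/3.
E[X | box 2] = (10+12+6+7)/4 = 35/4.
E[X | box 3] = (2+8+9)/3 = 19/3.
E[X | box 4] = (4+4+2+7+8)/5 = 5.
E[X] = (1/4)·(17/3) + (1/4)·(35/4) + (1/4)·(19/3) + (1/4)·(5) = 103/16.

103/16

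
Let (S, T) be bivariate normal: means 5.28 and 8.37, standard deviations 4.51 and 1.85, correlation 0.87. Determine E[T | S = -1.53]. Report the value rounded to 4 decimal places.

5.9397

For a bivariate normal, E[T | S=x] = μ_T + ρ·(σ_T/σ_S)·(x − μ_S).
E[T | S=-1.53] = 8.37 + (0.87)·(1.85/4.51)·(-1.53 − (5.28)) = 8.37 + (0.35687)·(-6.81) = 5.9397.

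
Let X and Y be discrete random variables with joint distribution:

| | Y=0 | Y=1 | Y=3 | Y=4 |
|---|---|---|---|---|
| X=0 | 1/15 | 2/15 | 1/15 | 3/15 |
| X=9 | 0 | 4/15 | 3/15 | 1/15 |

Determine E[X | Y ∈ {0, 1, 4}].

P(Y ∈ {0, 1, 4}) = 11/15.
Σ X·P over the event = 0·(1/15) + 0·(2/15) + 0·(3/15) + 9·(4/15) + 9·(1/15) = 3.
E[X | Y ∈ {0, 1, 4}] = (3) / (11/15) = 45/11.

45/11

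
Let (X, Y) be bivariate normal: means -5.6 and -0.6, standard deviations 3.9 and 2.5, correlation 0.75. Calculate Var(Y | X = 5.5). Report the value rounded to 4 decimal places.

The conditional variance in a bivariate normal is σ_Y²(1 − ρ²), independent of x.
Var(Y | X=5.5) = (2.5)²·(1 − (0.75)²) = 6.25·0.4375 = 2.7344.

2.7344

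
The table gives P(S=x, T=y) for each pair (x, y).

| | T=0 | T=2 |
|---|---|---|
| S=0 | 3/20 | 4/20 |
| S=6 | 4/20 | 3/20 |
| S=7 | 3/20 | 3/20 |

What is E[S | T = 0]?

P(T = 0) = 1/2.
Summing S·P(S=x,T=y) over the conditioning event gives 9/4.
E[S | T = 0] = (9/4) / (1/2) = 9/2.

9/2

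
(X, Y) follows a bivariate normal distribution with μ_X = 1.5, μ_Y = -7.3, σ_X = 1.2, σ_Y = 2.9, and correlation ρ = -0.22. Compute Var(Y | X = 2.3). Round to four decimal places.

Var(Y | X=x) = (1 − ρ²)·σ_Y².
Var(Y | X=2.3) = (2.9)²·(1 − (-0.22)²) = 8.41·0.9516 = 8.0030.

8.0030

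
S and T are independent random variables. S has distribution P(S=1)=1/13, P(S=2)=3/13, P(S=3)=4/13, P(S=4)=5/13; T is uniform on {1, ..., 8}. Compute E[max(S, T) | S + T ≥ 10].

P(S + T ≥ 10) = 1/4.
Summing max(S,T)·P(x,y) over outcomes with S + T ≥ 10 gives 189/104.
E[max(S, T) | S + T ≥ 10] = (189/104) / (1/4) = 189/26.

189/26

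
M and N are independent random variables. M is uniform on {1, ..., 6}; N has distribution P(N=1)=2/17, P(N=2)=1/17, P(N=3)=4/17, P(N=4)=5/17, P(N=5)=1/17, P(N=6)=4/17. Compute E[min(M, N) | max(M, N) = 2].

5/4

P(max(M, N) = 2) = 2/51.
Summing min(M,N)·P(x,y) over outcomes with max(M, N) = 2 gives 5/102.
E[min(M, N) | max(M, N) = 2] = (5/102) / (2/51) = 5/4.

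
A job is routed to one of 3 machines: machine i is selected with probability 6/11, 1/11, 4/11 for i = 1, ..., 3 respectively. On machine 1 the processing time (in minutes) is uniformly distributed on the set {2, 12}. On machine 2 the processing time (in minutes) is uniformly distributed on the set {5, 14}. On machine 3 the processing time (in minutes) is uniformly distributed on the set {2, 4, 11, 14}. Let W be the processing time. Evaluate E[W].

15/2

E[W | machine 1] = (2+12)/2 = 7.
E[W | machine 2] = (5+14)/2 = 19/2.
E[W | machine 3] = (2+4+11+14)/4 = 31/4.
E[W] = (6/11)·(7) + (1/11)·(19/2) + (4/11)·(31/4) = 15/2.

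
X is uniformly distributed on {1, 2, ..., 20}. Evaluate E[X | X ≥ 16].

Given X ≥ 16, X is equally likely to be any of {16, 17, 18, 19, 20}.
E[X | X ≥ 16] = (16 + 17 + 18 + 19 + 20) / 5 = 18.

18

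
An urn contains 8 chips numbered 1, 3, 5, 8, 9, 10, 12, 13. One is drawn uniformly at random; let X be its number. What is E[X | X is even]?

P(X is even) = 3/8.
Σ over the event: 8·1/8 + 10·1/8 + 12·1/8 = 15/4.
E[X | X is even] = (15/4) / (3/8) = 10.

10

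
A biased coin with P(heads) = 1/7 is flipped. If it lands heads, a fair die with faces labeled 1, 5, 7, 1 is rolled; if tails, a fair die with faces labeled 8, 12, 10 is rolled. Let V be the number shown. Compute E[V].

127/14

E[V | heads] = (1+5+7+1)/4 = 7/2.
E[V | tails] = (8+12+10)/3 = 10.
By the law of total expectation,
E[V] = (1/7)·(7/2) + (6/7)·(10) = 127/14.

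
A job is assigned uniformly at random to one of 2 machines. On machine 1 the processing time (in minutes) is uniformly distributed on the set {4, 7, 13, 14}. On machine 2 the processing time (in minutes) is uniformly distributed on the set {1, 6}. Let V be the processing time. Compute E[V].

13/2

E[V | machine 1] = (4+7+13+14)/4 = 19/2.
E[V | machine 2] = (1+6)/2 = 7/2.
By the law of total expectation,
E[V] = (1/2)·(19/2) + (1/2)·(7/2) = 13/2.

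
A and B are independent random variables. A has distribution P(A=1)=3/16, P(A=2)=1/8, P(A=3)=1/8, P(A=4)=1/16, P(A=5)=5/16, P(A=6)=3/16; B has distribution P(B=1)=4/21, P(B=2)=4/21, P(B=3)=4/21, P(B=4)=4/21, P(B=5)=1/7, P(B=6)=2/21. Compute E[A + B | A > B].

P(A > B) = 173/336.
Summing (A+B)·P(x,y) over outcomes with A > B gives 425/112.
E[A + B | A > B] = (425/112) / (173/336) = 1275/173.

1275/173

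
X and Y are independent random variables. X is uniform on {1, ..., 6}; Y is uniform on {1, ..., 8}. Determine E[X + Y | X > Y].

P(X > Y) = 5/16.
Summing (X+Y)·P(x,y) over outcomes with X > Y gives 35/16.
E[X + Y | X > Y] = (35/16) / (5/16) = 7.

7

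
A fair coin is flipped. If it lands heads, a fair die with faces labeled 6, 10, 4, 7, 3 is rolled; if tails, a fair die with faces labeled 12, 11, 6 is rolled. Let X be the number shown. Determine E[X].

E[X | heads] = (6+10+4+7+3)/5 = 6.
E[X | tails] = (12+11+6)/3 = 29/3.
By the law of total expectation,
E[X] = (1/2)·(6) + (1/2)·(29/3) = 47/6.

47/6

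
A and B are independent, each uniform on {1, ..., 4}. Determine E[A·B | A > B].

35/6

Outcomes with A > B: (2,1), (3,1), (3,2), (4,1), (4,2), (4,3), each with probability 1/16.
E[A·B | A > B] = (2 + 3 + 6 + 4 + 8 + 12) / 6 = 35/6.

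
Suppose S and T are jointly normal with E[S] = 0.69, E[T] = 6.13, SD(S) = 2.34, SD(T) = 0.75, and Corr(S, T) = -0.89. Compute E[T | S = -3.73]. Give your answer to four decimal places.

7.3908

The regression of T on S has slope ρ·σ_T/σ_S and passes through (μ_S, μ_T).
E[T | S=-3.73] = 6.13 + (-0.89)·(0.75/2.34)·(-3.73 − (0.69)) = 6.13 + (-0.28526)·(-4.42) = 7.3908.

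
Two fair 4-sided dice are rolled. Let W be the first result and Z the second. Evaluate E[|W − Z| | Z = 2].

P(Z = 2) = 1/4.
Summing |W−Z|·P(x,y) over outcomes with Z = 2 gives 1/4.
E[|W − Z| | Z = 2] = (1/4) / (1/4) = 1.

1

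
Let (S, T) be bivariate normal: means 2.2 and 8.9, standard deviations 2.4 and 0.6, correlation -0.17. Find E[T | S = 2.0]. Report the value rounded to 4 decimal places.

8.9085

For a bivariate normal, E[T | S=x] = μ_T + ρ·(σ_T/σ_S)·(x − μ_S).
E[T | S=2.0] = 8.9 + (-0.17)·(0.6/2.4)·(2.0 − (2.2)) = 8.9 + (-0.0425)·(-0.2) = 8.9085.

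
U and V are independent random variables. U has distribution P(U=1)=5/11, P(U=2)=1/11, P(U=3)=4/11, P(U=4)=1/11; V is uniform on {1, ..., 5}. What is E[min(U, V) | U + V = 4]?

P(U + V = 4) = 2/11.
Summing min(U,V)·P(x,y) over outcomes with U + V = 4 gives 1/5.
E[min(U, V) | U + V = 4] = (1/5) / (2/11) = 11/10.

11/10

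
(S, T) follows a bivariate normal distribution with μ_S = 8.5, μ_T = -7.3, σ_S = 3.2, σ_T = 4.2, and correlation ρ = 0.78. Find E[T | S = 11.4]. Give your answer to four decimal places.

E[T | S=x] = μ_T + ρ(σ_T/σ_S)(x − μ_S) for jointly normal variables.
E[T | S=11.4] = -7.3 + (0.78)·(4.2/3.2)·(11.4 − (8.5)) = -7.3 + (1.02375)·(2.9) = -4.3311.

-4.3311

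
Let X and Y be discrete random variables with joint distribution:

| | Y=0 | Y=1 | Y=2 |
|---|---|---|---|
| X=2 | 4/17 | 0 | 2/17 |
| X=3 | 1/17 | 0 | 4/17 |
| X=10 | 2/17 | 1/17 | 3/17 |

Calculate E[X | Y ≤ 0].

P(Y ≤ 0) = 7/17.
Σ X·P over the event = 2·(4/17) + 3·(1/17) + 10·(2/17) = 31/17.
E[X | Y ≤ 0] = (31/17) / (7/17) = 31/7.

31/7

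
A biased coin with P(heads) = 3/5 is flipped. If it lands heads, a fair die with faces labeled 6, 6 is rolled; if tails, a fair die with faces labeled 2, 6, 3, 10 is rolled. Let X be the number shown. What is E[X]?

57/10

E[X | heads] = (6+6)/2 = 6.
E[X | tails] = (2+6+3+10)/4 = 21/4.
By the law of total expectation,
E[X] = (3/5)·(6) + (2/5)·(21/4) = 57/10.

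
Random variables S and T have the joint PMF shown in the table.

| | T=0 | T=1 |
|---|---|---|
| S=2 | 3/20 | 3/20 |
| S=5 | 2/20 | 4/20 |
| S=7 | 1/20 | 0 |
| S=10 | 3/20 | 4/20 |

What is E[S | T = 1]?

6

P(T = 1) = 11/20.
Σ S·P over the event = 2·(3/20) + 5·(4/20) + 10·(4/20) = 33/10.
E[S | T = 1] = (33/10) / (11/20) = 6.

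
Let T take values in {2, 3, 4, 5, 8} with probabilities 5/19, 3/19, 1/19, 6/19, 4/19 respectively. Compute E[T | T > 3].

P(T > 3) = 11/19.
Σ over the event: 4·1/19 + 5·6/19 + 8·4/19 = 66/19.
E[T | T > 3] = (66/19) / (11/19) = 6.

6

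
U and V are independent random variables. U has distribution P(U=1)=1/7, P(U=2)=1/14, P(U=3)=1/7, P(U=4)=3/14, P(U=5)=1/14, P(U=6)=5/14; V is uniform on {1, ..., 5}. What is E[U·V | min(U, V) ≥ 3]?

212/11

P(min(U, V) ≥ 3) = 33/70.
Summing UV·P(x,y) over outcomes with min(U, V) ≥ 3 gives 318/35.
E[U·V | min(U, V) ≥ 3] = (318/35) / (33/70) = 212/11.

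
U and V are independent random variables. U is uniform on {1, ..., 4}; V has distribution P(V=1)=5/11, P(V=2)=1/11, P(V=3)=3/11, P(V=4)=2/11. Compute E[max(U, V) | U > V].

P(U > V) = 5/11.
Summing max(U,V)·P(x,y) over outcomes with U > V gives 16/11.
E[max(U, V) | U > V] = (16/11) / (5/11) = 16/5.

16/5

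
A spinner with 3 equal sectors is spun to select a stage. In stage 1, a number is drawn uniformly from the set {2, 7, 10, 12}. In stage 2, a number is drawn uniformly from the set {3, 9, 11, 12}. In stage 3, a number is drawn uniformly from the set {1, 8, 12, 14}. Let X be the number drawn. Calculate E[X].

101/12

E[X | stage 1] = (2+7+10+12)/4 = 31/4.
E[X | stage 2] = (3+9+11+12)/4 = 35/4.
E[X | stage 3] = (1+8+12+14)/4 = 35/4.
E[X] = (1/3)·(31/4) + (1/3)·(35/4) + (1/3)·(35/4) = 101/12.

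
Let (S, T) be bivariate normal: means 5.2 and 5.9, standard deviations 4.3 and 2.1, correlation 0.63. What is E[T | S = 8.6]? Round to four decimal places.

6.9461

The regression of T on S has slope ρ·σ_T/σ_S and passes through (μ_S, μ_T).
E[T | S=8.6] = 5.9 + (0.63)·(2.1/4.3)·(8.6 − (5.2)) = 5.9 + (0.30767)·(3.4) = 6.9461.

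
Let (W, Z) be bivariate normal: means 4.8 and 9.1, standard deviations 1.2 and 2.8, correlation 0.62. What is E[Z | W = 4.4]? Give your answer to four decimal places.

The regression of Z on W has slope ρ·σ_Z/σ_W and passes through (μ_W, μ_Z).
E[Z | W=4.4] = 9.1 + (0.62)·(2.8/1.2)·(4.4 − (4.8)) = 9.1 + (1.4467)·(-0.4) = 8.5213.

8.5213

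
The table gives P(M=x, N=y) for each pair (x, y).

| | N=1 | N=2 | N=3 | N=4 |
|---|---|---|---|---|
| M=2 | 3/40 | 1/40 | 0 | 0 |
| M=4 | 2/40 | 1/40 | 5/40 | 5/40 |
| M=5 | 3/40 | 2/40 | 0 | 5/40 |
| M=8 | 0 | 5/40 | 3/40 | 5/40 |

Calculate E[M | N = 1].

P(N = 1) = 1/5.
Σ M·P over the event = 2·(3/40) + 4·(2/40) + 5·(3/40) = 29/40.
E[M | N = 1] = (29/40) / (1/5) = 29/8.

29/8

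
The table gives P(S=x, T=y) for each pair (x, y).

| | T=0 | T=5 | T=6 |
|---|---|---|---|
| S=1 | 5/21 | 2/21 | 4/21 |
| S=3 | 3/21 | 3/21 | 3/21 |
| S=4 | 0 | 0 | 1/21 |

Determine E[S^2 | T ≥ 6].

47/8

P(T ≥ 6) = 8/21.
Summing S^2·P(S=x,T=y) over the conditioning event gives 47/21.
E[S^2 | T ≥ 6] = (47/21) / (8/21) = 47/8.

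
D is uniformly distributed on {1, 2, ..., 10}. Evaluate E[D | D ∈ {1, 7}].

4

P(D ∈ {1, 7}) = 1/5.
Σ over the event: 1·1/10 + 7·1/10 = 4/5.
E[D | D ∈ {1, 7}] = (4/5) / (1/5) = 4.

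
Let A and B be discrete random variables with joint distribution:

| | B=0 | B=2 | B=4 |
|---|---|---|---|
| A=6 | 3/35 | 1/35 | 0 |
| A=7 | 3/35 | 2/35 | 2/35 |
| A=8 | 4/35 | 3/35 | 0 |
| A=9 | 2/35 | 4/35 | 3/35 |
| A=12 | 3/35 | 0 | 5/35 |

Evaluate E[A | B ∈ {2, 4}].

181/20

P(B ∈ {2, 4}) = 4/7.
Σ A·P over the event = 6·(1/35) + 7·(2/35) + 7·(2/35) + 8·(3/35) + 9·(4/35) + 9·(3/35) + 12·(5/35) = 181/35.
E[A | B ∈ {2, 4}] = (181/35) / (4/7) = 181/20.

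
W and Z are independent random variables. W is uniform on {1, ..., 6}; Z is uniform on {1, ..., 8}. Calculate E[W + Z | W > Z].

P(W > Z) = 5/16.
Summing (W+Z)·P(x,y) over outcomes with W > Z gives 35/16.
E[W + Z | W > Z] = (35/16) / (5/16) = 7.

7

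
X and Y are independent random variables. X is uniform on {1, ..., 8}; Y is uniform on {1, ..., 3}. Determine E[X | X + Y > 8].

P(X + Y > 8) = 1/4.
Summing X·P(x,y) over outcomes with X + Y > 8 gives 11/6.
E[X | X + Y > 8] = (11/6) / (1/4) = 22/3.

22/3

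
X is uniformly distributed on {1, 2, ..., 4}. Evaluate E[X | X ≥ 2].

3

Given X ≥ 2, X is equally likely to be any of {2, 3, 4}.
E[X | X ≥ 2] = (2 + 3 + 4) / 3 = 3.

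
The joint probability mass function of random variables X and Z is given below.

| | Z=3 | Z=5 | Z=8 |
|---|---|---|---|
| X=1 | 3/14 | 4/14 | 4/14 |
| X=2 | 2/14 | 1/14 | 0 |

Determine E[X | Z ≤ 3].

7/5

P(Z ≤ 3) = 5/14.
Σ X·P over the event = 1·(3/14) + 2·(2/14) = 1/2.
E[X | Z ≤ 3] = (1/2) / (5/14) = 7/5.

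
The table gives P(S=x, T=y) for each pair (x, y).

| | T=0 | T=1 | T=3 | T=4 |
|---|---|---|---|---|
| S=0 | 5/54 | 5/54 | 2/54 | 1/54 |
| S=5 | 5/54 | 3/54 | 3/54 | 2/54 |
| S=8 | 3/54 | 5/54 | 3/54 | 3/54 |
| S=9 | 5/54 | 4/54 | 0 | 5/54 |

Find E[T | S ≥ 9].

P(S ≥ 9) = 7/27.
Σ T·P over the event = 0·(5/54) + 1·(4/54) + 4·(5/54) = 4/9.
E[T | S ≥ 9] = (4/9) / (7/27) = 12/7.

12/7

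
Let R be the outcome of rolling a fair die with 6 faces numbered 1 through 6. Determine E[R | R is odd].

3

Given R is odd, R is equally likely to be any of {1, 3, 5}.
E[R | R is odd] = (1 + 3 + 5) / 3 = 3.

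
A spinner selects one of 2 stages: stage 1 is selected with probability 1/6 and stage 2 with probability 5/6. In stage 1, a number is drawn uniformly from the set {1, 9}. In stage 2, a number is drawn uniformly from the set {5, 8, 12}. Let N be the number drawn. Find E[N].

70/9

E[N | stage 1] = (1+9)/2 = 5.
E[N | stage 2] = (5+8+12)/3 = 25/3.
By the law of total expectation,
E[N] = (1/6)·(5) + (5/6)·(25/3) = 70/9.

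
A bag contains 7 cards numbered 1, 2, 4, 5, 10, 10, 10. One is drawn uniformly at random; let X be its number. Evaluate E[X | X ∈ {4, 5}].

9/2

P(X ∈ {4, 5}) = 2/7.
Σ over the event: 4·1/7 + 5·1/7 = 9/7.
E[X | X ∈ {4, 5}] = (9/7) / (2/7) = 9/2.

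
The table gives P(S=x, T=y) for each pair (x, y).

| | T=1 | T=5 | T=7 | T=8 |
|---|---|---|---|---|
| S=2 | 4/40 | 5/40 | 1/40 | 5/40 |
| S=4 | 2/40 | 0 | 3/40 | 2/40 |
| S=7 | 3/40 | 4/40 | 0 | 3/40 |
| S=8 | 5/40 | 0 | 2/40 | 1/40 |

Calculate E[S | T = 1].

11/2

P(T = 1) = 7/20.
Σ S·P over the event = 2·(4/40) + 4·(2/40) + 7·(3/40) + 8·(5/40) = 77/40.
E[S | T = 1] = (77/40) / (7/20) = 11/2.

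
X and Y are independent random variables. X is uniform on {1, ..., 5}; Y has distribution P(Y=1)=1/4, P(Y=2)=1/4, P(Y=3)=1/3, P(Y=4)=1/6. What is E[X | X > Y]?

4

P(X > Y) = 31/60.
Summing X·P(x,y) over outcomes with X > Y gives 31/15.
E[X | X > Y] = (31/15) / (31/60) = 4.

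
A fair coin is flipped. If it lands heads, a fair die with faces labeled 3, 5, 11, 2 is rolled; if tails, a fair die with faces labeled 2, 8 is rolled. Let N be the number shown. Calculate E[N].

41/8

E[N | heads] = (3+5+11+2)/4 = 21/4.
E[N | tails] = (2+8)/2 = 5.
By the law of total expectation,
E[N] = (1/2)·(21/4) + (1/2)·(5) = 41/8.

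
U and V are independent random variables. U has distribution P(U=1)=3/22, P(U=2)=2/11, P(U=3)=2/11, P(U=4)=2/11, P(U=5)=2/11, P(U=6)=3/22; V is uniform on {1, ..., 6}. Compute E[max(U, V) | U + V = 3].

P(U + V = 3) = 7/132.
Summing max(U,V)·P(x,y) over outcomes with U + V = 3 gives 7/66.
E[max(U, V) | U + V = 3] = (7/66) / (7/132) = 2.

2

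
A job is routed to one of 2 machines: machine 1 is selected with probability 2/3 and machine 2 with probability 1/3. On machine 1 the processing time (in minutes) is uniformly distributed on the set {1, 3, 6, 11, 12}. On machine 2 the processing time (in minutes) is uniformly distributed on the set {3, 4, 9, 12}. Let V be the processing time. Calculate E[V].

E[V | machine 1] = (1+3+6+11+12)/5 = 33/5.
E[V | machine 2] = (3+4+9+12)/4 = 7.
By the law of total expectation,
E[V] = (2/3)·(33/5) + (1/3)·(7) = 101/15.

101/15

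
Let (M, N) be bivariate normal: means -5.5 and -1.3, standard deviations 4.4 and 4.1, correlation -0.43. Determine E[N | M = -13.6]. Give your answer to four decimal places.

E[N | M=x] = μ_N + ρ(σ_N/σ_M)(x − μ_M) for jointly normal variables.
E[N | M=-13.6] = -1.3 + (-0.43)·(4.1/4.4)·(-13.6 − (-5.5)) = -1.3 + (-0.40068)·(-8.1) = 1.9455.

1.9455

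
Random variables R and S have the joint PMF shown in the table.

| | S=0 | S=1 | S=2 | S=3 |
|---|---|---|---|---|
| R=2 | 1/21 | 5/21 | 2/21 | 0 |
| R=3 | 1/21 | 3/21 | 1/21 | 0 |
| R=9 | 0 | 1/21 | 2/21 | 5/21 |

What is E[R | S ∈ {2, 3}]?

7

P(S ∈ {2, 3}) = 10/21.
Σ R·P over the event = 2·(2/21) + 3·(1/21) + 9·(2/21) + 9·(5/21) = 10/3.
E[R | S ∈ {2, 3}] = (10/3) / (10/21) = 7.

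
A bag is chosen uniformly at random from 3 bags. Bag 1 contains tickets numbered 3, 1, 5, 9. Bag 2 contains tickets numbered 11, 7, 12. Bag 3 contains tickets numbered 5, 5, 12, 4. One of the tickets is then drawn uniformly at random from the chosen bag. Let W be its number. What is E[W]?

7

E[W | bag 1] = (3+1+5+9)/4 = 9/2.
E[W | bag 2] = (11+7+12)/3 = 10.
E[W | bag 3] = (5+5+12+4)/4 = 13/2.
E[W] = (1/3)·(9/2) + (1/3)·(10) + (1/3)·(13/2) = 7.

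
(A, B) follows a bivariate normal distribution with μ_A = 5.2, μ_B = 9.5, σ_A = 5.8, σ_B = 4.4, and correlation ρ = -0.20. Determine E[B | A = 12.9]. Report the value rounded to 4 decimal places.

8.3317

E[B | A=x] = μ_B + ρ(σ_B/σ_A)(x − μ_A) for jointly normal variables.
E[B | A=12.9] = 9.5 + (-0.20)·(4.4/5.8)·(12.9 − (5.2)) = 9.5 + (-0.151724)·(7.7) = 8.3317.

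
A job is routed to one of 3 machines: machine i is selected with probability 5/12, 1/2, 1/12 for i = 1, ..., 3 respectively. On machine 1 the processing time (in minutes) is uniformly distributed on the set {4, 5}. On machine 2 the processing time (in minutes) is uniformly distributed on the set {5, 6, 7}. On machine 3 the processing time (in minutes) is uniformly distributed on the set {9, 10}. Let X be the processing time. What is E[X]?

17/3

E[X | machine 1] = (4+5)/2 = 9/2.
E[X | machine 2] = (5+6+7)/3 = 6.
E[X | machine 3] = (9+10)/2 = 19/2.
By the law of total expectation,
E[X] = (5/12)·(9/2) + (1/2)·(6) + (1/12)·(19/2) = 17/3.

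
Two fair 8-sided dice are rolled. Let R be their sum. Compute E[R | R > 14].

46/3

P(R > 14) = 3/64.
Σ over the event: 15·1/32 + 16·1/64 = 23/32.
E[R | R > 14] = (23/32) / (3/64) = 46/3.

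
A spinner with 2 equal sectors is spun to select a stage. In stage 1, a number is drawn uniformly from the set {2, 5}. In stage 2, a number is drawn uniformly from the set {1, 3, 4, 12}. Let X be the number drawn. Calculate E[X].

17/4

E[X | stage 1] = (2+5)/2 = 7/2.
E[X | stage 2] = (1+3+4+12)/4 = 5.
E[X] = (1/2)·(7/2) + (1/2)·(5) = 17/4.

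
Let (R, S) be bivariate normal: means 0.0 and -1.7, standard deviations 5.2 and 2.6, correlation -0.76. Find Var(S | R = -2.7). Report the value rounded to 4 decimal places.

2.8554

The conditional variance in a bivariate normal is σ_S²(1 − ρ²), independent of x.
Var(S | R=-2.7) = (2.6)²·(1 − (-0.76)²) = 6.76·0.4224 = 2.8554.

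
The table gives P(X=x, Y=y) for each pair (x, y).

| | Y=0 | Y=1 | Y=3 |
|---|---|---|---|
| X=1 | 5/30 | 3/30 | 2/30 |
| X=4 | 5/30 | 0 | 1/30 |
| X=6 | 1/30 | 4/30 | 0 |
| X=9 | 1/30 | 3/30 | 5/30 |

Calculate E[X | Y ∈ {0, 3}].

91/20

P(Y ∈ {0, 3}) = 2/3.
Σ X·P over the event = 1·(5/30) + 1·(2/30) + 4·(5/30) + 4·(1/30) + 6·(1/30) + 9·(1/30) + 9·(5/30) = 91/30.
E[X | Y ∈ {0, 3}] = (91/30) / (2/3) = 91/20.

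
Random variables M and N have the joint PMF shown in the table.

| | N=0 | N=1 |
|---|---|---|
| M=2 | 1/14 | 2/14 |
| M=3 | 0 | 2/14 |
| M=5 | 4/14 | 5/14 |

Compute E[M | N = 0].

P(N = 0) = 5/14.
Σ M·P over the event = 2·(1/14) + 5·(4/14) = 11/7.
E[M | N = 0] = (11/7) / (5/14) = 22/5.

22/5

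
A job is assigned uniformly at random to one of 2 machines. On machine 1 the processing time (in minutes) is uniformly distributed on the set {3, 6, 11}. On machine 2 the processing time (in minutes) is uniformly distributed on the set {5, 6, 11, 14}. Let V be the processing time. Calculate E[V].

47/6

E[V | machine 1] = (3+6+11)/3 = 20/3.
E[V | machine 2] = (5+6+11+14)/4 = 9.
E[V] = (1/2)·(20/3) + (1/2)·(9) = 47/6.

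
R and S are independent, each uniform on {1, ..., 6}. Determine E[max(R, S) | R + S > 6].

113/21

P(R + S > 6) = 7/12.
Summing max(R,S)·P(x,y) over outcomes with R + S > 6 gives 113/36.
E[max(R, S) | R + S > 6] = (113/36) / (7/12) = 113/21.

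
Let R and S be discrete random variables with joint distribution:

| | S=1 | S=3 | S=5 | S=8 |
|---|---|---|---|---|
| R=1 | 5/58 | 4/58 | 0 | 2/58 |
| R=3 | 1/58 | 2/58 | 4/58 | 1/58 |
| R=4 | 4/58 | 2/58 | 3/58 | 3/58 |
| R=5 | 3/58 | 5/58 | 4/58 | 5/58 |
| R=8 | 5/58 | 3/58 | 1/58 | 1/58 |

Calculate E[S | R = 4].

P(R = 4) = 6/29.
Summing S·P(R=x,S=y) over the conditioning event gives 49/58.
E[S | R = 4] = (49/58) / (6/29) = 49/12.

49/12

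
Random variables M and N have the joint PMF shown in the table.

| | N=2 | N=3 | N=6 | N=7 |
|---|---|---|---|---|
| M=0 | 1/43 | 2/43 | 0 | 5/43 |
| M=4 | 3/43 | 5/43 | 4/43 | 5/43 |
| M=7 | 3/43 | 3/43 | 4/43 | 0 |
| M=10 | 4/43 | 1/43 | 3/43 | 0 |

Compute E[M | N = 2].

P(N = 2) = 11/43.
Σ M·P over the event = 0·(1/43) + 4·(3/43) + 7·(3/43) + 10·(4/43) = 73/43.
E[M | N = 2] = (73/43) / (11/43) = 73/11.

73/11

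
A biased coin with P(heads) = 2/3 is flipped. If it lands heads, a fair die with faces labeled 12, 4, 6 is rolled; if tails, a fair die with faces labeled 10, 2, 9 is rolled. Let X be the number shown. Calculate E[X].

E[X | heads] = (12+4+6)/3 = 22/3.
E[X | tails] = (10+2+9)/3 = 7.
By the law of total expectation,
E[X] = (2/3)·(22/3) + (1/3)·(7) = 65/9.

65/9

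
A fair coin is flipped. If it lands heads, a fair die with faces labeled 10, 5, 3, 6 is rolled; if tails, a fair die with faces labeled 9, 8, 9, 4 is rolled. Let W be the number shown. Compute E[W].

27/4

E[W | heads] = (10+5+3+6)/4 = 6.
E[W | tails] = (9+8+9+4)/4 = 15/2.
By the law of total expectation,
E[W] = (1/2)·(6) + (1/2)·(15/2) = 27/4.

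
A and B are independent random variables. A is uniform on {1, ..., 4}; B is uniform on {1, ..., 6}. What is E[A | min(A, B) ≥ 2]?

3

P(min(A, B) ≥ 2) = 5/8.
Summing A·P(x,y) over outcomes with min(A, B) ≥ 2 gives 15/8.
E[A | min(A, B) ≥ 2] = (15/8) / (5/8) = 3.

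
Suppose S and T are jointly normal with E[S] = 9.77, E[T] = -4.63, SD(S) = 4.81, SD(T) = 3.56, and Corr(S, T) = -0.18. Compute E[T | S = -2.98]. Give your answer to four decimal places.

-2.9314

E[T | S=x] = μ_T + ρ(σ_T/σ_S)(x − μ_S) for jointly normal variables.
E[T | S=-2.98] = -4.63 + (-0.18)·(3.56/4.81)·(-2.98 − (9.77)) = -4.63 + (-0.13322)·(-12.75) = -2.9314.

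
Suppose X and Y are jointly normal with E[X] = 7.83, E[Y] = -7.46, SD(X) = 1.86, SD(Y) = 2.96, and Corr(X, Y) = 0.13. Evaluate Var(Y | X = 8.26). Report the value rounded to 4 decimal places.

Var(Y | X=x) = (1 − ρ²)·σ_Y².
Var(Y | X=8.26) = (2.96)²·(1 − (0.13)²) = 8.7616·0.9831 = 8.6135.

8.6135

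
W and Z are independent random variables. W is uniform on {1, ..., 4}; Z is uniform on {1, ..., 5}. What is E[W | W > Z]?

10/3

Outcomes with W > Z: (2,1), (3,1), (3,2), (4,1), (4,2), (4,3), each with probability 1/20.
E[W | W > Z] = (2 + 3 + 3 + 4 + 4 + 4) / 6 = 10/3.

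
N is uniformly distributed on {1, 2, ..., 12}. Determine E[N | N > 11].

12

Given N > 11, N is equally likely to be any of {12}.
E[N | N > 11] = (12) / 1 = 12.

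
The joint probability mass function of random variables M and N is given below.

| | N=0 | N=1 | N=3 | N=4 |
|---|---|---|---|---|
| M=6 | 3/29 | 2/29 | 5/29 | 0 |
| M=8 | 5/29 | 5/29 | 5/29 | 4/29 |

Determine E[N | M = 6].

17/10

P(M = 6) = 10/29.
Σ N·P over the event = 0·(3/29) + 1·(2/29) + 3·(5/29) = 17/29.
E[N | M = 6] = (17/29) / (10/29) = 17/10.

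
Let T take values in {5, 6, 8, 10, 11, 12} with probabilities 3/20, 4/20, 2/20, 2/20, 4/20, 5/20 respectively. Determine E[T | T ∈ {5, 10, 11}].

P(T ∈ {5, 10, 11}) = 9/20.
Σ over the event: 5·3/20 + 10·1/10 + 11·1/5 = 79/20.
E[T | T ∈ {5, 10, 11}] = (79/20) / (9/20) = 79/9.

79/9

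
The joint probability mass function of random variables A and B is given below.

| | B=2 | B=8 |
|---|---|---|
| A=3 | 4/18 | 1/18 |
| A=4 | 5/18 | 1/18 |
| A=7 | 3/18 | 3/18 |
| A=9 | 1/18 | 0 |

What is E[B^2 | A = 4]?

P(A = 4) = 1/3.
Σ B^2·P over the event = 4·(5/18) + 64·(1/18) = 14/3.
E[B^2 | A = 4] = (14/3) / (1/3) = 14.

14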